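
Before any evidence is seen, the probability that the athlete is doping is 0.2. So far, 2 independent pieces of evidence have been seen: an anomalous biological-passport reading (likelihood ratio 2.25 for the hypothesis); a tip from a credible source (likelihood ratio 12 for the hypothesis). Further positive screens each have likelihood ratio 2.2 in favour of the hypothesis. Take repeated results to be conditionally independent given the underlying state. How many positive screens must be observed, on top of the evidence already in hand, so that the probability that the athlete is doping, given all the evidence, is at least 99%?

4

Prior odds = 0.2/0.8 = 0.25.
Combined Bayes factor of the evidence already in hand = 2.25 × 12 = 27.
Odds after that evidence = 0.25 × 27 = 6.75.
Target odds = 0.99/0.01 = 99.
Need 2.2ⁿ ≥ 99 ÷ 6.75 = 44/3.
2.2³ = 10.648 falls short of 44/3 but 2.2⁴ = 23.4256 reaches it, so n = 4.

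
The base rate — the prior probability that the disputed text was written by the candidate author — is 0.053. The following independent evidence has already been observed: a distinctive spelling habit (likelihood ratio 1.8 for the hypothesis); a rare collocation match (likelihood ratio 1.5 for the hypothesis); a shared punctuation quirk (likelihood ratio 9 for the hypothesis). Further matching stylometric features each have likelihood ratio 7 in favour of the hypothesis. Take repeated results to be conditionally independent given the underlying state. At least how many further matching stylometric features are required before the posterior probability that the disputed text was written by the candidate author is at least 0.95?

Prior odds = 0.053/0.947 = 53/947.
Combined Bayes factor of the evidence already in hand = 1.8 × 1.5 × 9 = 24.3.
Odds after that evidence = (53/947) × 24.3 = 12879/9470.
Target odds = 0.95/0.05 = 19.
Need 7ⁿ ≥ 19 ÷ (12879/9470) = 179930/12879.
7¹ = 7 falls short of 179930/12879 but 7² = 49 reaches it, so n = 2.

2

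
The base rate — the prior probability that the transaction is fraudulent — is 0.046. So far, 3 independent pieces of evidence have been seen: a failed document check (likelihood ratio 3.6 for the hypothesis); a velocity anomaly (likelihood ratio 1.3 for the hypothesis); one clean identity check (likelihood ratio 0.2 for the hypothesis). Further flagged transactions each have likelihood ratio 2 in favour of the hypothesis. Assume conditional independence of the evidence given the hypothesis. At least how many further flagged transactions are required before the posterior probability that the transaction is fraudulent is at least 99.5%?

Prior odds = 0.046/0.954 = 23/477.
Combined Bayes factor of the evidence already in hand = 3.6 × 1.3 × 0.2 = 0.936.
Odds after that evidence = (23/477) × 0.936 = 299/6625.
Target odds = 0.995/0.005 = 199.
Need 2ⁿ ≥ 199 ÷ (299/6625) = 1318375/299.
2¹² = 4096 falls short of 1318375/299 but 2¹³ = 8192 reaches it, so n = 13.

13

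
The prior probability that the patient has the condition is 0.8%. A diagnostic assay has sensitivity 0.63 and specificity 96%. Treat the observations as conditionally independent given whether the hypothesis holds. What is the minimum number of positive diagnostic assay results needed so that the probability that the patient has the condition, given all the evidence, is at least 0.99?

Prior odds: 0.008 ÷ 0.992 = 1/124.
False-positive rate = 1 − 0.96 = 0.04; likelihood ratio of a positive = 0.63/0.04 = 15.75.
Target odds: 0.99 ÷ 0.01 = 99.
Need (1/124) × 15.75ⁿ ≥ 99, i.e. 15.75ⁿ ≥ 12276.
15.75³ = 3906.984375 falls short of 12276 but 15.75⁴ = 15752961/256 reaches it, so n = 4.

4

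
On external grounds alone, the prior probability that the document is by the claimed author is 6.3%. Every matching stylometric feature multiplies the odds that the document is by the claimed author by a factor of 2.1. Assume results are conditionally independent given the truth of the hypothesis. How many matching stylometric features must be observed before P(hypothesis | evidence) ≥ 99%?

10

Prior odds = 0.063/0.937 = 63/937.
Likelihood ratio per matching stylometric feature = 2.1.
Target posterior odds = 0.99/0.01 = 99.
Need (63/937) × 2.1ⁿ ≥ 99, i.e. 2.1ⁿ ≥ 10307/7.
2.1⁹ ≈794.28 falls short of 10307/7 but 2.1¹⁰ ≈1667.99 reaches it, so n = 10.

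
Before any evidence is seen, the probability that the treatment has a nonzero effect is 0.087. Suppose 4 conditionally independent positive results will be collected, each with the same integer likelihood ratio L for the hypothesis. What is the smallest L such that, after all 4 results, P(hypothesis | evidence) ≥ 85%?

Prior odds = 0.087/0.913 = 87/913.
Target odds = 0.85/0.15 = 17/3.
Need L⁴ ≥ 17/3 ÷ (87/913) = 15521/261.
2⁴ = 16 < 15521/261 ≤ 81 = 3⁴, so L = 3.

3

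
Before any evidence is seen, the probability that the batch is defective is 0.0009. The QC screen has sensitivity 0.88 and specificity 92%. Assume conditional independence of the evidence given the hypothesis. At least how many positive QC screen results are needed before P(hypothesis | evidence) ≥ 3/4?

4

Prior odds = 0.0009/0.9991 = 9/9991.
False-positive rate = 1 − 0.92 = 0.08; likelihood ratio of a positive = 0.88/0.08 = 11.
Target posterior odds = 0.75/0.25 = 3.
Require 11ⁿ ≥ 3 ÷ (9/9991) = 9991/3.
11³ = 1331 falls short of 9991/3 but 11⁴ = 14641 reaches it, so n = 4.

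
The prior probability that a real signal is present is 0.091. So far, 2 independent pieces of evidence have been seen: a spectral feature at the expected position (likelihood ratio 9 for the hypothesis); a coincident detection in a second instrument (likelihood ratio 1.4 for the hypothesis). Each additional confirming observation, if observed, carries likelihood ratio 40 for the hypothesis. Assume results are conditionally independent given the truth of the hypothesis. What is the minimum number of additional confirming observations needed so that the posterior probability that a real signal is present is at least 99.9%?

2

Prior odds = 0.091/0.909 = 91/909.
Combined Bayes factor of the evidence already in hand = 9 × 1.4 = 12.6.
Odds after that evidence = (91/909) × 12.6 = 637/505.
Target odds = 0.999/0.001 = 999.
Need 40ⁿ ≥ 999 ÷ (637/505) = 504495/637.
40¹ = 40 falls short of 504495/637 but 40² = 1600 reaches it, so n = 2.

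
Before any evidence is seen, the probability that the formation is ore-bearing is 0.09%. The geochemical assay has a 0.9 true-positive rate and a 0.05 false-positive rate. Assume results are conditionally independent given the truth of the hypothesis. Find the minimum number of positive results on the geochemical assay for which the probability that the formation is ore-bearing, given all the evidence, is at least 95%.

Prior odds = 0.0009/0.9991 = 9/9991.
Likelihood ratio of a positive result = 0.9/0.05 = 18.
Target posterior odds = 0.95/0.05 = 19.
Require 18ⁿ ≥ 19 ÷ (9/9991) = 189829/9.
18³ = 5832 falls short of 189829/9 but 18⁴ = 104976 reaches it, so n = 4.

4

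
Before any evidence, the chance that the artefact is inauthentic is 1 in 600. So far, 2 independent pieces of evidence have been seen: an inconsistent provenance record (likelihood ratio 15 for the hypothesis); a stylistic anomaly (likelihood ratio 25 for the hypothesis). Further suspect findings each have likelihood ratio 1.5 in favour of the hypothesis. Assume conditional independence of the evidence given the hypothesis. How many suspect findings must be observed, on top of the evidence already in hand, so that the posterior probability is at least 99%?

Prior odds = (1/600)/(599/600) = 1/599.
Combined Bayes factor of the evidence already in hand = 15 × 25 = 375.
Odds after that evidence = (1/599) × 375 = 375/599.
Target odds = 0.99/0.01 = 99.
Need 1.5ⁿ ≥ 99 ÷ (375/599) = 158.136.
1.5¹² = 531441/4096 falls short of 158.136 but 1.5¹³ = 1594323/8192 reaches it, so n = 13.

13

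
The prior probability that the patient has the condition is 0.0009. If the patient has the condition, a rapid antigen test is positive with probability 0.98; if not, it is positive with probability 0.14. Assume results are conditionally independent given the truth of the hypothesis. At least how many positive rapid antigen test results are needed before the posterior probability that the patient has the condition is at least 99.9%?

Prior odds = 0.0009/0.9991 = 9/9991.
Likelihood ratio of a positive = 0.98/0.14 = 7.
Target posterior odds = 0.999/0.001 = 999.
Need (9/9991) × 7ⁿ ≥ 999, i.e. 7ⁿ ≥ 1109001.
7⁷ = 823543 falls short of 1109001 but 7⁸ = 5764801 reaches it, so n = 8.

8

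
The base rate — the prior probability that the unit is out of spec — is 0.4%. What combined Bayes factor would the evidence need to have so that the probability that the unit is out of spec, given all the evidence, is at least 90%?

Prior odds = 0.004/0.996 = 1/249.
Target odds = 0.9/0.1 = 9.
Required Bayes factor = 9 ÷ (1/249) = 2241.

2241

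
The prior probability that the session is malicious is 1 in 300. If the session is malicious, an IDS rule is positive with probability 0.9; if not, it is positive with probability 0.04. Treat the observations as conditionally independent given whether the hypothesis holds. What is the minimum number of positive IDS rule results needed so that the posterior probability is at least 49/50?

4

Prior odds: (1/300) ÷ (299/300) = 1/299.
Likelihood ratio of a positive = 0.9/0.04 = 22.5.
Target odds: 0.98 ÷ 0.02 = 49.
Need (1/299) × 22.5ⁿ ≥ 49, i.e. 22.5ⁿ ≥ 14651.
22.5³ = 11390.625 falls short of 14651 but 22.5⁴ = 256289.0625 reaches it, so n = 4.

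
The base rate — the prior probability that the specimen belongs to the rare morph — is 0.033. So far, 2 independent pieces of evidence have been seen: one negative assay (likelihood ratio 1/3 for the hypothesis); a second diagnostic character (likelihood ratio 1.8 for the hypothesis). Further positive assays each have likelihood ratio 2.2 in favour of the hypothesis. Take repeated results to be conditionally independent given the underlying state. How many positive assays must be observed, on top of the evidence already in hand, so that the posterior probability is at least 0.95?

Prior odds = 0.033/0.967 = 33/967.
Combined Bayes factor of the evidence already in hand = (1/3) × 1.8 = 0.6.
Odds after that evidence = (33/967) × 0.6 = 99/4835.
Target odds = 0.95/0.05 = 19.
Need 2.2ⁿ ≥ 19 ÷ (99/4835) = 91865/99.
2.2⁸ = 214358881/390625 falls short of 91865/99 but 2.2⁹ ≈1207.27 reaches it, so n = 9.

9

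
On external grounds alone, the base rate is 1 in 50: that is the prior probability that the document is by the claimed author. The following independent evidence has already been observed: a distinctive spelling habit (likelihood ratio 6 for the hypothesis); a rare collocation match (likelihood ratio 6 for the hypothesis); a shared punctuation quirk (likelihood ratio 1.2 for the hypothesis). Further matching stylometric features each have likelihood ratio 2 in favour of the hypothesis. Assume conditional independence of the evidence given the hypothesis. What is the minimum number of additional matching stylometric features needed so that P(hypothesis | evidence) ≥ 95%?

Prior odds = 0.02/0.98 = 1/49.
Combined Bayes factor of the evidence already in hand = 6 × 6 × 1.2 = 43.2.
Odds after that evidence = (1/49) × 43.2 = 216/245.
Target odds = 0.95/0.05 = 19.
Need 2ⁿ ≥ 19 ÷ (216/245) = 4655/216.
2⁴ = 16 falls short of 4655/216 but 2⁵ = 32 reaches it, so n = 5.

5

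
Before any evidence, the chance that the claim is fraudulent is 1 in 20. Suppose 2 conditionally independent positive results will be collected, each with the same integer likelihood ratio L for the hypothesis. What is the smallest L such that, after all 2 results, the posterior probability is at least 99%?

44

Prior odds = 0.05/0.95 = 1/19.
Target odds = 0.99/0.01 = 99.
Need L² ≥ 99 ÷ (1/19) = 1881.
43² = 1849 < 1881 ≤ 1936 = 44², so L = 44.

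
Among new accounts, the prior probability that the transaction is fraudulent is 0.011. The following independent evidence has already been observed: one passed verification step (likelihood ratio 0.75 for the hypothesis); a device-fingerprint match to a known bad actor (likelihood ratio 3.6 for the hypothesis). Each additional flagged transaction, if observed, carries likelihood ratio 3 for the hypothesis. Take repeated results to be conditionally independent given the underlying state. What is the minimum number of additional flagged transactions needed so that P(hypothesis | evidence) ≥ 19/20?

6

Prior odds = 0.011/0.989 = 11/989.
Combined Bayes factor of the evidence already in hand = 0.75 × 3.6 = 2.7.
Odds after that evidence = (11/989) × 2.7 = 297/9890.
Target odds = 0.95/0.05 = 19.
Need 3ⁿ ≥ 19 ÷ (297/9890) = 187910/297.
3⁵ = 243 falls short of 187910/297 but 3⁶ = 729 reaches it, so n = 6.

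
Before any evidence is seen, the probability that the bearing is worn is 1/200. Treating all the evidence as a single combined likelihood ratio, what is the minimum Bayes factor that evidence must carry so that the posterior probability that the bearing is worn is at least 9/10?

1791

Prior odds = 0.005/0.995 = 1/199.
Target odds = 0.9/0.1 = 9.
Required Bayes factor = 9 ÷ (1/199) = 1791.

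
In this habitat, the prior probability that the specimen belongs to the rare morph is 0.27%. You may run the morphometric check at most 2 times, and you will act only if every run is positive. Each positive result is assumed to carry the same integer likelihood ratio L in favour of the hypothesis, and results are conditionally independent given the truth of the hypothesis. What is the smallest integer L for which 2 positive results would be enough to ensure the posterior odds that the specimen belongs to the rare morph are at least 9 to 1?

Prior odds = 0.0027/0.9973 = 27/9973.
Target odds = 9.
Need L² ≥ 9 ÷ (27/9973) = 9973/3.
57² = 3249 < 9973/3 ≤ 3364 = 58², so L = 58.

58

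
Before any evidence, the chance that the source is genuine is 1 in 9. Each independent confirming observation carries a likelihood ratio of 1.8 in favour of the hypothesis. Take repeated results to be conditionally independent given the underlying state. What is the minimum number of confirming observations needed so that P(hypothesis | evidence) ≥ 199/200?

13

Prior odds = (1/9)/(8/9) = 0.125.
Likelihood ratio per confirming observation = 1.8.
Target odds: 0.995 ÷ 0.005 = 199.
Require 1.8ⁿ ≥ 199 ÷ 0.125 = 1592.
1.8¹² ≈1156.83 falls short of 1592 but 1.8¹³ ≈2082.3 reaches it, so n = 13.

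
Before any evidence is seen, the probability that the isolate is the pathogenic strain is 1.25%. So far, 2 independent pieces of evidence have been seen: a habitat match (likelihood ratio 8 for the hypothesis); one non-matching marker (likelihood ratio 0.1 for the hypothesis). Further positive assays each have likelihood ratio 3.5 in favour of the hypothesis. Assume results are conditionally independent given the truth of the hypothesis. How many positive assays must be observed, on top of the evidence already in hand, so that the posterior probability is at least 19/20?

Prior odds = 0.0125/0.9875 = 1/79.
Combined Bayes factor of the evidence already in hand = 8 × 0.1 = 0.8.
Odds after that evidence = (1/79) × 0.8 = 4/395.
Target odds = 0.95/0.05 = 19.
Need 3.5ⁿ ≥ 19 ÷ (4/395) = 1876.25.
3.5⁶ = 1838.265625 falls short of 1876.25 but 3.5⁷ = 823543/128 reaches it, so n = 7.

7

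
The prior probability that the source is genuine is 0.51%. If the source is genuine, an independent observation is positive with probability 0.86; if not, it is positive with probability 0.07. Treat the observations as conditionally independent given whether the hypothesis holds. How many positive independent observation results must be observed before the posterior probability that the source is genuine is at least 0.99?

4

Prior odds = 0.0051/0.9949 = 51/9949.
Likelihood ratio of a positive = 0.86/0.07 = 86/7.
Target posterior odds = 0.99/0.01 = 99.
Require (86/7)ⁿ ≥ 99 ÷ (51/9949) = 328317/17.
(86/7)³ = 636056/343 falls short of 328317/17 but (86/7)⁴ = 54700816/2401 reaches it, so n = 4.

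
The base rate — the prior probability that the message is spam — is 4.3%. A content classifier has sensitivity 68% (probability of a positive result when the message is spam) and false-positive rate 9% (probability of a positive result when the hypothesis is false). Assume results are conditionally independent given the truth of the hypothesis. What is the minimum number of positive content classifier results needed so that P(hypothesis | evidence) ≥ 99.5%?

5

Prior odds = 0.043/0.957 = 43/957.
Likelihood ratio of a positive result = 0.68/0.09 = 68/9.
Target posterior odds = 0.995/0.005 = 199.
Need (43/957) × (68/9)ⁿ ≥ 199, i.e. (68/9)ⁿ ≥ 190443/43.
(68/9)⁴ = 21381376/6561 falls short of 190443/43 but (68/9)⁵ ≈24622.5 reaches it, so n = 5.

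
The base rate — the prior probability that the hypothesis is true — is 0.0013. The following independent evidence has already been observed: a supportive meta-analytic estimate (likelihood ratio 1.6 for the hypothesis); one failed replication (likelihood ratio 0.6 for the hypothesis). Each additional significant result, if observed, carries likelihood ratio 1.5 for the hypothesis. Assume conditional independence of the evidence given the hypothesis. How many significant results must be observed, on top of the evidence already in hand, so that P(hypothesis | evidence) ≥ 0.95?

Prior odds = 0.0013/0.9987 = 13/9987.
Combined Bayes factor of the evidence already in hand = 1.6 × 0.6 = 0.96.
Odds after that evidence = (13/9987) × 0.96 = 104/83225.
Target odds = 0.95/0.05 = 19.
Need 1.5ⁿ ≥ 19 ÷ (104/83225) = 1581275/104.
1.5²³ ≈11222.7 falls short of 1581275/104 but 1.5²⁴ ≈16834.1 reaches it, so n = 24.

24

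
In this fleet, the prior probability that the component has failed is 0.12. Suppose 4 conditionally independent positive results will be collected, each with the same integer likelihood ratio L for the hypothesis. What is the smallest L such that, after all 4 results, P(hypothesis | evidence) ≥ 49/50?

5

Prior odds = 0.12/0.88 = 3/22.
Target odds = 0.98/0.02 = 49.
Need L⁴ ≥ 49 ÷ (3/22) = 1078/3.
4⁴ = 256 < 1078/3 ≤ 625 = 5⁴, so L = 5.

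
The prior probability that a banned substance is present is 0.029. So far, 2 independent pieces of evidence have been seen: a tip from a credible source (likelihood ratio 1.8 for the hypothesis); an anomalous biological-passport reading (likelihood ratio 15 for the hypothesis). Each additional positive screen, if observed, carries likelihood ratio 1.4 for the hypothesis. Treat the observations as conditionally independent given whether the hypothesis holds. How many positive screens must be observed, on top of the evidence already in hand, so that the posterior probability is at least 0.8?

Prior odds = 0.029/0.971 = 29/971.
Combined Bayes factor of the evidence already in hand = 1.8 × 15 = 27.
Odds after that evidence = (29/971) × 27 = 783/971.
Target odds = 0.8/0.2 = 4.
Need 1.4ⁿ ≥ 4 ÷ (783/971) = 3884/783.
1.4⁴ = 3.8416 falls short of 3884/783 but 1.4⁵ = 5.37824 reaches it, so n = 5.

5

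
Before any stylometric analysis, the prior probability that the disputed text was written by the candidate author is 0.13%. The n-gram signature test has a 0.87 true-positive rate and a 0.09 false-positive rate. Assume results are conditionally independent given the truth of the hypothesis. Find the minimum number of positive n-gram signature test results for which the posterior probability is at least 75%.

4

Prior odds = 0.0013/0.9987 = 13/9987.
Likelihood ratio of a positive result = 0.87/0.09 = 29/3.
Target posterior odds = 0.75/0.25 = 3.
Require (29/3)ⁿ ≥ 3 ÷ (13/9987) = 29961/13.
(29/3)³ = 24389/27 falls short of 29961/13 but (29/3)⁴ = 707281/81 reaches it, so n = 4.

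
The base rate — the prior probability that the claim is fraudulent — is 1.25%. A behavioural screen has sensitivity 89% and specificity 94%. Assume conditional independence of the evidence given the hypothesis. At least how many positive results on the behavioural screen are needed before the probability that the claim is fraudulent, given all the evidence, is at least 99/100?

Prior odds: 0.0125 ÷ 0.9875 = 1/79.
False-positive rate = 1 − 0.94 = 0.06; likelihood ratio of a positive = 0.89/0.06 = 89/6.
Target posterior odds = 0.99/0.01 = 99.
Need (1/79) × (89/6)ⁿ ≥ 99, i.e. (89/6)ⁿ ≥ 7821.
(89/6)³ = 704969/216 falls short of 7821 but (89/6)⁴ = 62742241/1296 reaches it, so n = 4.

4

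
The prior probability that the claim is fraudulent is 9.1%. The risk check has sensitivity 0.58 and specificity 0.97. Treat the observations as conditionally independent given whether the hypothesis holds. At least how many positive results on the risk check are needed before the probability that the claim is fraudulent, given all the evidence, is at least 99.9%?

Prior odds = 0.091/0.909 = 91/909.
False-positive rate = 1 − 0.97 = 0.03; likelihood ratio of a positive = 0.58/0.03 = 58/3.
Target posterior odds = 0.999/0.001 = 999.
Need (91/909) × (58/3)ⁿ ≥ 999, i.e. (58/3)ⁿ ≥ 908091/91.
(58/3)³ = 195112/27 falls short of 908091/91 but (58/3)⁴ = 11316496/81 reaches it, so n = 4.

4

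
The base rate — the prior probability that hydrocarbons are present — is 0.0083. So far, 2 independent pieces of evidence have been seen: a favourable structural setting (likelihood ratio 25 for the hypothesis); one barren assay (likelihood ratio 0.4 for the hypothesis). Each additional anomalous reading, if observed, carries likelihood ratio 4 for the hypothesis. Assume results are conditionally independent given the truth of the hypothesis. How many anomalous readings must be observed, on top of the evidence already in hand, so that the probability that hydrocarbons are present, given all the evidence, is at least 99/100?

Prior odds = 0.0083/0.9917 = 83/9917.
Combined Bayes factor of the evidence already in hand = 25 × 0.4 = 10.
Odds after that evidence = (83/9917) × 10 = 830/9917.
Target odds = 0.99/0.01 = 99.
Need 4ⁿ ≥ 99 ÷ (830/9917) = 981783/830.
4⁵ = 1024 falls short of 981783/830 but 4⁶ = 4096 reaches it, so n = 6.

6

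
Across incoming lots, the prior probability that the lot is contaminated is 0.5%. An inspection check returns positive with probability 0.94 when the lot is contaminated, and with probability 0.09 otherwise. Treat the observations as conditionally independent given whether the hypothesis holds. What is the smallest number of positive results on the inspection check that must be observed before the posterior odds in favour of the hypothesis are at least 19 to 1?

Prior odds: 0.005 ÷ 0.995 = 1/199.
Likelihood ratio of a positive result = 0.94/0.09 = 94/9.
Target odds = 19.
Need (1/199) × (94/9)ⁿ ≥ 19, i.e. (94/9)ⁿ ≥ 3781.
(94/9)³ = 830584/729 falls short of 3781 but (94/9)⁴ = 78074896/6561 reaches it, so n = 4.

4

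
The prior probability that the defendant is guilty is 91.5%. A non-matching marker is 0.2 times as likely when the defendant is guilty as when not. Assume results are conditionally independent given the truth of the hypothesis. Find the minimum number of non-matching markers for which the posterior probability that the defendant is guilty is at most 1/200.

5

Prior odds: 0.915 ÷ 0.085 = 183/17.
Likelihood ratio per non-matching marker = 0.2.
Target posterior odds = 0.005/0.995 = 1/199.
Need (183/17) × 0.2ⁿ ≤ 1/199, i.e. 0.2ⁿ ≤ 17/36417.
0.2⁴ = 0.0016 is still above 17/36417 but 0.2⁵ = 0.00032 is at or below it, so n = 5.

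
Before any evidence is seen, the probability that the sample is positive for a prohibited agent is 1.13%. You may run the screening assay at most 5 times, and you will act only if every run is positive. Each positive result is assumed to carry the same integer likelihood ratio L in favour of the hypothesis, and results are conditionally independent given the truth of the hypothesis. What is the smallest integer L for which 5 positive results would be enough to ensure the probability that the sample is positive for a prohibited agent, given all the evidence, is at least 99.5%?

8

Prior odds = 0.0113/0.9887 = 113/9887.
Target odds = 0.995/0.005 = 199.
Need L⁵ ≥ 199 ÷ (113/9887) = 1967513/113.
7⁵ = 16807 < 1967513/113 ≤ 32768 = 8⁵, so L = 8.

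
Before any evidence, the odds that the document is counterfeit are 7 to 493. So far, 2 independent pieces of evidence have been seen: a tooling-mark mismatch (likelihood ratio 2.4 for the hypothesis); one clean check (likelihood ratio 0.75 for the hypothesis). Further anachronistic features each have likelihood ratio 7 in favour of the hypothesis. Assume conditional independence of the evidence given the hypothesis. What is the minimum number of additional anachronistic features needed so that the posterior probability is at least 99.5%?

5

Prior odds = 7/493.
Combined Bayes factor of the evidence already in hand = 2.4 × 0.75 = 1.8.
Odds after that evidence = (7/493) × 1.8 = 63/2465.
Target odds = 0.995/0.005 = 199.
Need 7ⁿ ≥ 199 ÷ (63/2465) = 490535/63.
7⁴ = 2401 falls short of 490535/63 but 7⁵ = 16807 reaches it, so n = 5.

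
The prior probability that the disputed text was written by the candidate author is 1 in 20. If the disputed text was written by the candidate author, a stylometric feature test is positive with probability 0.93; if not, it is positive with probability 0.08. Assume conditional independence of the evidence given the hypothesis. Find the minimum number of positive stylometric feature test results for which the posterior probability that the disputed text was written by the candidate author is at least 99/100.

Prior odds = 0.05/0.95 = 1/19.
Likelihood ratio of a positive = 0.93/0.08 = 11.625.
Target posterior odds = 0.99/0.01 = 99.
Require 11.625ⁿ ≥ 99 ÷ (1/19) = 1881.
11.625³ = 804357/512 falls short of 1881 but 11.625⁴ = 74805201/4096 reaches it, so n = 4.

4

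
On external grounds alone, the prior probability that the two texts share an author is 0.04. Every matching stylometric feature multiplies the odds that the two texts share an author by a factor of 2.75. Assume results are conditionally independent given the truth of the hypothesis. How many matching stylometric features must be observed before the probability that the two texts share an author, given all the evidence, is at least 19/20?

7

Prior odds = 0.04/0.96 = 1/24.
Likelihood ratio per matching stylometric feature = 2.75.
Target odds: 0.95 ÷ 0.05 = 19.
Require 2.75ⁿ ≥ 19 ÷ (1/24) = 456.
2.75⁶ = 1771561/4096 falls short of 456 but 2.75⁷ = 19487171/16384 reaches it, so n = 7.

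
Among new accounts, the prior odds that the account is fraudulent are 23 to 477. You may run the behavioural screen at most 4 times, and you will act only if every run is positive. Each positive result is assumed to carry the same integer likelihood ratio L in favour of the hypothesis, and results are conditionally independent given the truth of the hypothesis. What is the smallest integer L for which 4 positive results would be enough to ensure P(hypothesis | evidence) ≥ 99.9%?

Prior odds = 23/477.
Target odds = 0.999/0.001 = 999.
Need L⁴ ≥ 999 ÷ (23/477) = 476523/23.
11⁴ = 14641 < 476523/23 ≤ 20736 = 12⁴, so L = 12.

12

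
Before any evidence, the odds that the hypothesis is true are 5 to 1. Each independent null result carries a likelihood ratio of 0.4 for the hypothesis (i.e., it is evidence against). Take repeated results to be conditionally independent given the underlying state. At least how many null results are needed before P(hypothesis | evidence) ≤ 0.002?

9

Prior odds = 5.
Likelihood ratio per null result = 0.4.
Target odds: 0.002 ÷ 0.998 = 1/499.
Require 0.4ⁿ ≤ 1/499 ÷ 5 = 1/2495.
0.4⁸ = 256/390625 is still above 1/2495 but 0.4⁹ = 512/1953125 is at or below it, so n = 9.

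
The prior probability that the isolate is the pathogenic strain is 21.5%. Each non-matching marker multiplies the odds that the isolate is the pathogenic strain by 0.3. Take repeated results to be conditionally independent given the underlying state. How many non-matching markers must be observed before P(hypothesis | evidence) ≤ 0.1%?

5

Prior odds: 0.215 ÷ 0.785 = 43/157.
Likelihood ratio per non-matching marker = 0.3.
Target posterior odds = 0.001/0.999 = 1/999.
Need (43/157) × 0.3ⁿ ≤ 1/999, i.e. 0.3ⁿ ≤ 157/42957.
0.3⁴ = 0.0081 is still above 157/42957 but 0.3⁵ = 243/100000 is at or below it, so n = 5.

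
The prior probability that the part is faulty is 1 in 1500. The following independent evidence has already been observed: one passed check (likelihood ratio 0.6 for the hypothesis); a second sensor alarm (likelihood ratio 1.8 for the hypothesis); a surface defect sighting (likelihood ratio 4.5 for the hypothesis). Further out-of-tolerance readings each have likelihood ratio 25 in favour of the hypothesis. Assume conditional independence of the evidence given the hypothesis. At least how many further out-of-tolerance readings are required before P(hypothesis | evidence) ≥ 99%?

4

Prior odds = (1/1500)/(1499/1500) = 1/1499.
Combined Bayes factor of the evidence already in hand = 0.6 × 1.8 × 4.5 = 4.86.
Odds after that evidence = (1/1499) × 4.86 = 243/74950.
Target odds = 0.99/0.01 = 99.
Need 25ⁿ ≥ 99 ÷ (243/74950) = 824450/27.
25³ = 15625 falls short of 824450/27 but 25⁴ = 390625 reaches it, so n = 4.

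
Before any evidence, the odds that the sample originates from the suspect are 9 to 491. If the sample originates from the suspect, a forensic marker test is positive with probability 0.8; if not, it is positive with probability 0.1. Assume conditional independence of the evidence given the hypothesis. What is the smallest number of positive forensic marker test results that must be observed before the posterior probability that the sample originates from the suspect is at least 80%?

Prior odds = 9/491.
Likelihood ratio of a positive = 0.8/0.1 = 8.
Target posterior odds = 0.8/0.2 = 4.
Need (9/491) × 8ⁿ ≥ 4, i.e. 8ⁿ ≥ 1964/9.
8² = 64 falls short of 1964/9 but 8³ = 512 reaches it, so n = 3.

3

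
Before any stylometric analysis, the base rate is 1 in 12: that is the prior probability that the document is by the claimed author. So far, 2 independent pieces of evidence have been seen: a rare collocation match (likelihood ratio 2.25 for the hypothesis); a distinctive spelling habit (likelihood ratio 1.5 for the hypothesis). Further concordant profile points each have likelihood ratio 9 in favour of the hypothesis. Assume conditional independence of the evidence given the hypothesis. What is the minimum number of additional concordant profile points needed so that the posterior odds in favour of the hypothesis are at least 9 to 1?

Prior odds = (1/12)/(11/12) = 1/11.
Combined Bayes factor of the evidence already in hand = 2.25 × 1.5 = 3.375.
Odds after that evidence = (1/11) × 3.375 = 27/88.
Target odds = 9.
Need 9ⁿ ≥ 9 ÷ (27/88) = 88/3.
9¹ = 9 falls short of 88/3 but 9² = 81 reaches it, so n = 2.

2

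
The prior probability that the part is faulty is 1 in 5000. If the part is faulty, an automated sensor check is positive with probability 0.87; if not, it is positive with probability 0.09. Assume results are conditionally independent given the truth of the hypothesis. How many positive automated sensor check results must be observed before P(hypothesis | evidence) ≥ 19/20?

Prior odds = 0.0002/0.9998 = 1/4999.
Likelihood ratio of a positive = 0.87/0.09 = 29/3.
Target posterior odds = 0.95/0.05 = 19.
Require (29/3)ⁿ ≥ 19 ÷ (1/4999) = 94981.
(29/3)⁵ = 20511149/243 falls short of 94981 but (29/3)⁶ = 594823321/729 reaches it, so n = 6.

6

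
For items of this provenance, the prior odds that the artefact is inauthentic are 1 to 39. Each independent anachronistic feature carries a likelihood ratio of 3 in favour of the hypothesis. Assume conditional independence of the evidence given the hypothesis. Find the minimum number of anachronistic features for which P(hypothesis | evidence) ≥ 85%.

Prior odds = 1/39.
Likelihood ratio per anachronistic feature = 3.
Target posterior odds = 0.85/0.15 = 17/3.
Require 3ⁿ ≥ 17/3 ÷ (1/39) = 221.
3⁴ = 81 falls short of 221 but 3⁵ = 243 reaches it, so n = 5.

5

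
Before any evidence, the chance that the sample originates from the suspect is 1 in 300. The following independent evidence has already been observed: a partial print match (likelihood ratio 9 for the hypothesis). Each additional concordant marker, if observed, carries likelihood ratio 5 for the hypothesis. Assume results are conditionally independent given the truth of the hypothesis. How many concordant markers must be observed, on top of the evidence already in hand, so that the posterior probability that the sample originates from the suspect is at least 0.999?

7

Prior odds = (1/300)/(299/300) = 1/299.
Bayes factor of the evidence already in hand = 9.
Odds after that evidence = (1/299) × 9 = 9/299.
Target odds = 0.999/0.001 = 999.
Need 5ⁿ ≥ 999 ÷ (9/299) = 33189.
5⁶ = 15625 falls short of 33189 but 5⁷ = 78125 reaches it, so n = 7.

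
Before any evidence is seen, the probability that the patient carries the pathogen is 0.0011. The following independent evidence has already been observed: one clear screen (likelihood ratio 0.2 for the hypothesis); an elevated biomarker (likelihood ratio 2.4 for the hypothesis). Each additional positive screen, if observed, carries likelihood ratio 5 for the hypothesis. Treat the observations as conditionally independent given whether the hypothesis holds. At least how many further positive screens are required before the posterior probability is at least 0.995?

8

Prior odds = 0.0011/0.9989 = 11/9989.
Combined Bayes factor of the evidence already in hand = 0.2 × 2.4 = 0.48.
Odds after that evidence = (11/9989) × 0.48 = 132/249725.
Target odds = 0.995/0.005 = 199.
Need 5ⁿ ≥ 199 ÷ (132/249725) = 49695275/132.
5⁷ = 78125 falls short of 49695275/132 but 5⁸ = 390625 reaches it, so n = 8.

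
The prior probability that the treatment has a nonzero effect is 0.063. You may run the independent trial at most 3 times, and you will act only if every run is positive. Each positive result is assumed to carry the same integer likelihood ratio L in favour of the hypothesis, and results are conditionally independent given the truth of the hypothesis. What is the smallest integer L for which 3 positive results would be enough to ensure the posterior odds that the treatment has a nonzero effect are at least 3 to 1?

Prior odds = 0.063/0.937 = 63/937.
Target odds = 3.
Need L³ ≥ 3 ÷ (63/937) = 937/21.
3³ = 27 < 937/21 ≤ 64 = 4³, so L = 4.

4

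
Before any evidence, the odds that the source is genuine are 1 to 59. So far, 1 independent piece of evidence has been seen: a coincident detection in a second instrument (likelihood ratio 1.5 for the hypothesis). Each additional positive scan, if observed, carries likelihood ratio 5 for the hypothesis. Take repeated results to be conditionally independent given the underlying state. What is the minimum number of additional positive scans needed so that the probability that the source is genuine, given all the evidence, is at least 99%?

Prior odds = 1/59.
Bayes factor of the evidence already in hand = 1.5.
Odds after that evidence = (1/59) × 1.5 = 3/118.
Target odds = 0.99/0.01 = 99.
Need 5ⁿ ≥ 99 ÷ (3/118) = 3894.
5⁵ = 3125 falls short of 3894 but 5⁶ = 15625 reaches it, so n = 6.

6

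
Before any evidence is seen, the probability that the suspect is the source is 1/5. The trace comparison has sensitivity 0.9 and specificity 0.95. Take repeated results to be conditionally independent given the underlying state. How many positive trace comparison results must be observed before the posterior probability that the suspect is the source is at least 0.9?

Prior odds: 0.2 ÷ 0.8 = 0.25.
False-positive rate = 1 − 0.95 = 0.05; likelihood ratio of a positive = 0.9/0.05 = 18.
Target posterior odds = 0.9/0.1 = 9.
Require 18ⁿ ≥ 9 ÷ 0.25 = 36.
18¹ = 18 falls short of 36 but 18² = 324 reaches it, so n = 2.

2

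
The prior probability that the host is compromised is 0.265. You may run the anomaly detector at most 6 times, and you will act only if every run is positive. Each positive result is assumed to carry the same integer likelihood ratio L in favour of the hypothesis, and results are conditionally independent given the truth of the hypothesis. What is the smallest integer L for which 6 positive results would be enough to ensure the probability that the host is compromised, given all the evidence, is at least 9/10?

Prior odds = 0.265/0.735 = 53/147.
Target odds = 0.9/0.1 = 9.
Need L⁶ ≥ 9 ÷ (53/147) = 1323/53.
1⁶ = 1 < 1323/53 ≤ 64 = 2⁶, so L = 2.

2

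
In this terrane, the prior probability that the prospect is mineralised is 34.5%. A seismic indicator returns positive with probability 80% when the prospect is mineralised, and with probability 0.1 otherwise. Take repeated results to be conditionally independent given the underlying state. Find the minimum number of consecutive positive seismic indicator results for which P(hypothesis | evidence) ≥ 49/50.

3

Prior odds = 0.345/0.655 = 69/131.
Likelihood ratio of a positive result = 0.8/0.1 = 8.
Target odds: 0.98 ÷ 0.02 = 49.
Need (69/131) × 8ⁿ ≥ 49, i.e. 8ⁿ ≥ 6419/69.
8² = 64 falls short of 6419/69 but 8³ = 512 reaches it, so n = 3.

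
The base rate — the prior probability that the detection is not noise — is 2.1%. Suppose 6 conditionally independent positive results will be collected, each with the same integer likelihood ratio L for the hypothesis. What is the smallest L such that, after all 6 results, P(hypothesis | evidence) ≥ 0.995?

Prior odds = 0.021/0.979 = 21/979.
Target odds = 0.995/0.005 = 199.
Need L⁶ ≥ 199 ÷ (21/979) = 194821/21.
4⁶ = 4096 < 194821/21 ≤ 15625 = 5⁶, so L = 5.

5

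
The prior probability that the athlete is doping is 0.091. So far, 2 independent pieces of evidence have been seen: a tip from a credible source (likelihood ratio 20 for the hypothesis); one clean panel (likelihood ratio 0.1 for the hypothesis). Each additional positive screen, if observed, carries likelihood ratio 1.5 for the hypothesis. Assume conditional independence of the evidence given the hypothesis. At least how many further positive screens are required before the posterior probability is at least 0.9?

Prior odds = 0.091/0.909 = 91/909.
Combined Bayes factor of the evidence already in hand = 20 × 0.1 = 2.
Odds after that evidence = (91/909) × 2 = 182/909.
Target odds = 0.9/0.1 = 9.
Need 1.5ⁿ ≥ 9 ÷ (182/909) = 8181/182.
1.5⁹ = 19683/512 falls short of 8181/182 but 1.5¹⁰ = 59049/1024 reaches it, so n = 10.

10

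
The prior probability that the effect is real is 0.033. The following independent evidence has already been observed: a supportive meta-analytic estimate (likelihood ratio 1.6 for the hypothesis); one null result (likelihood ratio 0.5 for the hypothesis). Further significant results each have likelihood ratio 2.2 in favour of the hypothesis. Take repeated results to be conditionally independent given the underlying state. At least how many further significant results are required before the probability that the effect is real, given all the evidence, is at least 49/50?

10

Prior odds = 0.033/0.967 = 33/967.
Combined Bayes factor of the evidence already in hand = 1.6 × 0.5 = 0.8.
Odds after that evidence = (33/967) × 0.8 = 132/4835.
Target odds = 0.98/0.02 = 49.
Need 2.2ⁿ ≥ 49 ÷ (132/4835) = 236915/132.
2.2⁹ ≈1207.27 falls short of 236915/132 but 2.2¹⁰ ≈2655.99 reaches it, so n = 10.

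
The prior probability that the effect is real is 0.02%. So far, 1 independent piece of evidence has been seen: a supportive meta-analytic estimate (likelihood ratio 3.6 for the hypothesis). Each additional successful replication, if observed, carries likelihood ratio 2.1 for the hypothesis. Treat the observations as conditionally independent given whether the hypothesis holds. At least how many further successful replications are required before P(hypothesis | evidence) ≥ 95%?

Prior odds = 0.0002/0.9998 = 1/4999.
Bayes factor of the evidence already in hand = 3.6.
Odds after that evidence = (1/4999) × 3.6 = 18/24995.
Target odds = 0.95/0.05 = 19.
Need 2.1ⁿ ≥ 19 ÷ (18/24995) = 474905/18.
2.1¹³ ≈15447.2 falls short of 474905/18 but 2.1¹⁴ ≈32439.2 reaches it, so n = 14.

14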